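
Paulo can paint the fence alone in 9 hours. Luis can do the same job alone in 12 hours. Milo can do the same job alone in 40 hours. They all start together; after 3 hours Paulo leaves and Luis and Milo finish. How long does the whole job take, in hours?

In the first 3 hours the combined rate is 79/360, so 79/120 of the job is done, leaving 41/120.
After Paulo leaves the rate is 13/120 per hour; the remaining 41/120 takes 41/13 hours.
Total = 3 + 41/13 = 80/13 hours.

80/13 hours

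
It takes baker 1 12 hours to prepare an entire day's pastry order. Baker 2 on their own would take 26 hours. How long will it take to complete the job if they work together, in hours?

156/19 hours

Combined rate: 1/12 + 1/26 = (13 + 6)/156 = 19/156 per hour.
Time = 1 ÷ (19/156) = 156/19 hours.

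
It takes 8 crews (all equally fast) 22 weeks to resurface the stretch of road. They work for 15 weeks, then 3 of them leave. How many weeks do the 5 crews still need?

56/5 weeks

One crew does 1/176 of the job per week.
After 15 weeks with 8 crews, 15/22 is done (7/22 left).
With 5 crews the rate is 5/176, so the rest takes 7/22 ÷ 5/176 = 56/5 weeks.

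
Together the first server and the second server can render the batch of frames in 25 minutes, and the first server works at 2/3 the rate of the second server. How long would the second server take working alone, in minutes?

125/3 minutes

Let the second server's rate be r; then the first server's rate is (2/3)r, so together (2/3 + 1)r = (5/3)r = 1/25.
Thus r = 3/125 per minute.
The second server alone: 125/3 minutes; the first server alone: 125/2 minutes.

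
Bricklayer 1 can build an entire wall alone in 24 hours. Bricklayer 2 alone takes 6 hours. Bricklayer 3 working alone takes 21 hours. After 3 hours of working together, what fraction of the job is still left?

13/56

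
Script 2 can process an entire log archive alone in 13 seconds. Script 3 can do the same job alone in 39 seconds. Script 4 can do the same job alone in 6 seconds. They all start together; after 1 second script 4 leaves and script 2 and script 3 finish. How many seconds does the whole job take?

In the first 1 second the combined rate is 7/26, so 7/26 of the job is done, leaving 19/26.
After script 4 leaves the rate is 4/39 per second; the remaining 19/26 takes 57/8 seconds.
Total = 1 + 57/8 = 65/8 seconds.

65/8 seconds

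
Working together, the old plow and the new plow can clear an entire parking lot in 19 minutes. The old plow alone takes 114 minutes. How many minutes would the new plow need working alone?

Combined rate is 1/19 per minute.
Known contribution: 1/114 per minute.
So the new plow's rate is 1/19 − 1/114 = 5/114, meaning 114/5 minutes alone.

114/5 minutes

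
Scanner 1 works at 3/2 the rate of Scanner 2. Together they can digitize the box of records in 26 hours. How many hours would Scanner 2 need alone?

Let Scanner 2's rate be r; then Scanner 1's rate is (3/2)r, so together (3/2 + 1)r = (5/2)r = 1/26.
Thus r = 1/65 per hour.
Scanner 2 alone: 65 hours; Scanner 1 alone: 130/3 hours.

65 hours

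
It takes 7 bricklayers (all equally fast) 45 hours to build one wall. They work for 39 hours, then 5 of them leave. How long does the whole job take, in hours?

One bricklayer does 1/315 of the job per hour.
After 39 hours with 7 bricklayers, 13/15 is done (2/15 left).
With 2 bricklayers the rate is 2/315, so the rest takes 2/15 ÷ 2/315 = 21 hours.
Total = 39 + 21 = 60 hours.

60 hours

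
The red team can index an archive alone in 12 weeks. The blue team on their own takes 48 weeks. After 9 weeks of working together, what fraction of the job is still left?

1/16

Combined rate: 1/12 + 1/48 = (4 + 1)/48 = 5/48 per week.
In 9 weeks they complete 9·5/48 = 15/16 of the job.
So 1/16 remains.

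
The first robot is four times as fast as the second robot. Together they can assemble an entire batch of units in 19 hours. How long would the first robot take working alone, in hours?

95/4 hours

Let the second robot's rate be r; then the first robot's rate is 4r, so together (4 + 1)r = 5r = 1/19.
Thus r = 1/95 per hour.
The second robot alone: 95 hours; the first robot alone: 95/4 hours.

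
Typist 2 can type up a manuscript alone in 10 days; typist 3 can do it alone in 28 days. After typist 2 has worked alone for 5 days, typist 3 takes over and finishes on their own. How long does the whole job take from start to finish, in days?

In 5 days typist 2 does 5/10 = 1/2 of the job, leaving 1/2.
Typist 3 works at 1/28 per day, so finishing takes 1/2 ÷ 1/28 = 14 days.
Total time = 5 + 14 = 19 days.

19 days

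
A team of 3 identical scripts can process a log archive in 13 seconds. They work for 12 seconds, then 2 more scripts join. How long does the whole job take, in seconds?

One script does 1/39 of the job per second.
After 12 seconds with 3 scripts, 12/13 is done (1/13 left).
With 5 scripts the rate is 5/39, so the rest takes 1/13 ÷ 5/39 = 3/5 seconds.
Total = 12 + 3/5 = 63/5 seconds.

63/5 seconds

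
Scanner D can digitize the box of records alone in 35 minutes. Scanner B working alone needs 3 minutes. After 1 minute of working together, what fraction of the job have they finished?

38/105

Combined rate: 1/35 + 1/3 = (3 + 35)/105 = 38/105 per minute.
In 1 minute they complete 1·38/105 = 38/105 of the job.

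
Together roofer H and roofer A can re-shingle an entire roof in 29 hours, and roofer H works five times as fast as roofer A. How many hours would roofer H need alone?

Let roofer A's rate be r; then roofer H's rate is 5r, so together (5 + 1)r = 6r = 1/29.
Thus r = 1/174 per hour.
Roofer A alone: 174 hours; roofer H alone: 174/5 hours.

174/5 hours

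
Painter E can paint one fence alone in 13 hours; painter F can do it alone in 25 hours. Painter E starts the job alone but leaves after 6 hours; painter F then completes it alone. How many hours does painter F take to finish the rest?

175/13 hours

In 6 hours painter E does 6/13 of the job, leaving 7/13.
Painter F works at 1/25 per hour, so finishing takes 7/13 ÷ 1/25 = 175/13 hours.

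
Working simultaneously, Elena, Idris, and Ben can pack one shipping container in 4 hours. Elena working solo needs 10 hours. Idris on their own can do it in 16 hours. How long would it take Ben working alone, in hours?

80/7 hours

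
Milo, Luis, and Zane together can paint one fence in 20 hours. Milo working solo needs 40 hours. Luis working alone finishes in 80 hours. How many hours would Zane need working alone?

Combined rate is 1/20 per hour.
Known contribution: 1/40 + 1/80 = (2 + 1)/80 = 3/80 per hour.
So Zane's rate is 1/20 − 3/80 = 1/80, meaning 80 hours alone.

80 hours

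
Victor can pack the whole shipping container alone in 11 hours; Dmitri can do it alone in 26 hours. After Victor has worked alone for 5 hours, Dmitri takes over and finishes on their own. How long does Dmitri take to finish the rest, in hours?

In 5 hours Victor does 5/11 of the job, leaving 6/11.
Dmitri works at 1/26 per hour, so finishing takes 6/11 ÷ 1/26 = 156/11 hours.

156/11 hours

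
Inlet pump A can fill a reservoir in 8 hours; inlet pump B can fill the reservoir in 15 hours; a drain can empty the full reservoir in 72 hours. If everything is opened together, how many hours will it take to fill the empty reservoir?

45/8 hours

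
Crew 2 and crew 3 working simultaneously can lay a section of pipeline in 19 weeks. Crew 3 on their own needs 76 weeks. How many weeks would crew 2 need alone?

Combined rate is 1/19 per week.
Known contribution: 1/76 per week.
So crew 2's rate is 1/19 − 1/76 = 3/76, meaning 76/3 weeks alone.

76/3 weeks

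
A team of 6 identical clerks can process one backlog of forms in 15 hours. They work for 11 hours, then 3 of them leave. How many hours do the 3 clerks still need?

8 hours

One clerk does 1/90 of the job per hour.
After 11 hours with 6 clerks, 11/15 is done (4/15 left).
With 3 clerks the rate is 3/90 = 1/30, so the rest takes 4/15 ÷ 1/30 = 8 hours.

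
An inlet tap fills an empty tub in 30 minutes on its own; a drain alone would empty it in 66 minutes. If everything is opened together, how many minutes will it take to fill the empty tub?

55 minutes

Net rate = 1/30 − 1/66 = (11 − 5)/330 = 6/330 = 1/55 per minute.
Filling time = 1 ÷ (1/55) = 55 minutes.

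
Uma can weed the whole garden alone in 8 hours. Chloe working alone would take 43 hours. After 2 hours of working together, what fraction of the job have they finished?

Combined rate: 1/8 + 1/43 = (43 + 8)/344 = 51/344 per hour.
In 2 hours they complete 2·51/344 = 51/172 of the job.

51/172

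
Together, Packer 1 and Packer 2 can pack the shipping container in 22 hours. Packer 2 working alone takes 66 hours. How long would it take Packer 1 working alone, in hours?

33 hours

Combined rate is 1/22 per hour.
Known contribution: 1/66 per hour.
So Packer 1's rate is 1/22 − 1/66 = 1/33, meaning 33 hours alone.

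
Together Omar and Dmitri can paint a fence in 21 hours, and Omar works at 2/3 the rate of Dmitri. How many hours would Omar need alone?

105/2 hours

Let Dmitri's rate be r; then Omar's rate is (2/3)r, so together (2/3 + 1)r = (5/3)r = 1/21.
Thus r = 1/35 per hour.
Dmitri alone: 35 hours; Omar alone: 105/2 hours.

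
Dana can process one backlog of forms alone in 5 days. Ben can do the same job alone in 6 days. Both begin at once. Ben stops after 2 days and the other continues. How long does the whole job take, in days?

In the first 2 days the combined rate is 11/30, so 11/15 of the job is done, leaving 4/15.
After Ben leaves the rate is 1/5 per day; the remaining 4/15 takes 4/3 days.
Total = 2 + 4/3 = 10/3 days.

10/3 days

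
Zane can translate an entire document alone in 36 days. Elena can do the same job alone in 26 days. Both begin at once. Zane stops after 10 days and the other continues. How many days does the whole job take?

169/9 days

In the first 10 days the combined rate is 31/468, so 155/234 of the job is done, leaving 79/234.
After Zane leaves the rate is 1/26 per day; the remaining 79/234 takes 79/9 days.
Total = 10 + 79/9 = 169/9 days.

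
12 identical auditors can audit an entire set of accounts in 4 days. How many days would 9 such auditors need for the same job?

16/3 days

Total work is 12·4 = 48 auditor-days.
With 9 auditors: 48/9 = 16/3 days.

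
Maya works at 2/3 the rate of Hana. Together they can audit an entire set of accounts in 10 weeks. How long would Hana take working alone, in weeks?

50/3 weeks

Let Hana's rate be r; then Maya's rate is (2/3)r, so together (2/3 + 1)r = (5/3)r = 1/10.
Thus r = 3/50 per week.
Hana alone: 50/3 weeks; Maya alone: 25 weeks.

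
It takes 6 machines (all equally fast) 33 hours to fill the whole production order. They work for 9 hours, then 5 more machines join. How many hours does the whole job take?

243/11 hours

One machine does 1/198 of the job per hour.
After 9 hours with 6 machines, 3/11 is done (8/11 left).
With 11 machines the rate is 11/198 = 1/18, so the rest takes 8/11 ÷ 1/18 = 144/11 hours.
Total = 9 + 144/11 = 243/11 hours.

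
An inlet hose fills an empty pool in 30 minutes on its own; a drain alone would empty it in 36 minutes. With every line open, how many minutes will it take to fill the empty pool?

180 minutes

Net rate = 1/30 − 1/36 = (6 − 5)/180 = 1/180 per minute.
Filling time = 1 ÷ (1/180) = 180 minutes.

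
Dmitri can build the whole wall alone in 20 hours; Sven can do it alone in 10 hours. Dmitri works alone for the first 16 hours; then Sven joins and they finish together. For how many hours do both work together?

In 16 hours Dmitri does 16/20 = 4/5 of the job, leaving 1/5.
Dmitri and Sven together work at 3/20 per hour, so finishing takes 1/5 ÷ 3/20 = 4/3 hours.

4/3 hours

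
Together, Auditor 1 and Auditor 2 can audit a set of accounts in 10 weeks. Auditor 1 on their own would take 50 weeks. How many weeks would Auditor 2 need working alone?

25/2 weeks

Combined rate is 1/10 per week.
Known contribution: 1/50 per week.
So Auditor 2's rate is 1/10 − 1/50 = 2/25, meaning 25/2 weeks alone.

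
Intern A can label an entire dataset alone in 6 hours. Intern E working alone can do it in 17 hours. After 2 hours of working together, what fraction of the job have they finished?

Combined rate: 1/6 + 1/17 = (17 + 6)/102 = 23/102 per hour.
In 2 hours they complete 2·23/102 = 23/51 of the job.

23/51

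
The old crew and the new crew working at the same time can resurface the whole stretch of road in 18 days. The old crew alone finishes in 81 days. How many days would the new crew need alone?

Combined rate is 1/18 per day.
Known contribution: 1/81 per day.
So the new crew's rate is 1/18 − 1/81 = 7/162, meaning 162/7 days alone.

162/7 days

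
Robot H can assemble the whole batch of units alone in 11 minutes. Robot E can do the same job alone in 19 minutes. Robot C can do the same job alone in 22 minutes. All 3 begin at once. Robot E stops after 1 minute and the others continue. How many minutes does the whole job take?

132/19 minutes

In the first 1 minute the combined rate is 79/418, so 79/418 of the job is done, leaving 339/418.
After Robot E leaves the rate is 3/22 per minute; the remaining 339/418 takes 113/19 minutes.
Total = 1 + 113/19 = 132/19 minutes.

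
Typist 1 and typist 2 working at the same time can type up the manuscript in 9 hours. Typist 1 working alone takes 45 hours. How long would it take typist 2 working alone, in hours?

45/4 hours

Combined rate is 1/9 per hour.
Known contribution: 1/45 per hour.
So typist 2's rate is 1/9 − 1/45 = 4/45, meaning 45/4 hours alone.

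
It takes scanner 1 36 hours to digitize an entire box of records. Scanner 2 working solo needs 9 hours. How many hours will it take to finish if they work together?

36/5 hours

With two workers the combined time is the product over the sum: 36·9/(36+9) = 324/45 = 36/5 hours.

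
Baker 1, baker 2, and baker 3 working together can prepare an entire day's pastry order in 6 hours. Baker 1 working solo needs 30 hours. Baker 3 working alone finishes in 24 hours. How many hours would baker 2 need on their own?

120/11 hours

Combined rate is 1/6 per hour.
Known contribution: 1/30 + 1/24 = (4 + 5)/120 = 9/120 = 3/40 per hour.
So baker 2's rate is 1/6 − 3/40 = 11/120, meaning 120/11 hours alone.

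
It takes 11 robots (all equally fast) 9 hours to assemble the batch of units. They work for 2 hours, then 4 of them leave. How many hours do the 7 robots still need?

One robot does 1/99 of the job per hour.
After 2 hours with 11 robots, 2/9 is done (7/9 left).
With 7 robots the rate is 7/99, so the rest takes 7/9 ÷ 7/99 = 11 hours.

11 hours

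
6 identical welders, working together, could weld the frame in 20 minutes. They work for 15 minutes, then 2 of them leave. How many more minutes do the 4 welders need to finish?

15/2 minutes

One welder does 1/120 of the job per minute.
After 15 minutes with 6 welders, 3/4 is done (1/4 left).
With 4 welders the rate is 4/120 = 1/30, so the rest takes 1/4 ÷ 1/30 = 15/2 minutes.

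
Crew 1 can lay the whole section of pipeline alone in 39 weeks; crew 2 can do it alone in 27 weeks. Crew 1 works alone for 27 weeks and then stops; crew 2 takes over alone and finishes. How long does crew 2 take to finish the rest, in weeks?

In 27 weeks crew 1 does 27/39 = 9/13 of the job, leaving 4/13.
Crew 2 works at 1/27 per week, so finishing takes 4/13 ÷ 1/27 = 108/13 weeks.

108/13 weeks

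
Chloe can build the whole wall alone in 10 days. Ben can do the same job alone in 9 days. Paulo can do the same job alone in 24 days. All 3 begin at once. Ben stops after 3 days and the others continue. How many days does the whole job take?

In the first 3 days the combined rate is 91/360, so 91/120 of the job is done, leaving 29/120.
After Ben leaves the rate is 17/120 per day; the remaining 29/120 takes 29/17 days.
Total = 3 + 29/17 = 80/17 days.

80/17 days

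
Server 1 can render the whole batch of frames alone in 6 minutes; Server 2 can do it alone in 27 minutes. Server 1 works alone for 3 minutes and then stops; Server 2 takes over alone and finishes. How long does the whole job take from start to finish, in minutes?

33/2 minutes

In 3 minutes Server 1 does 3/6 = 1/2 of the job, leaving 1/2.
Server 2 works at 1/27 per minute, so finishing takes 1/2 ÷ 1/27 = 27/2 minutes.
Total time = 3 + 27/2 = 33/2 minutes.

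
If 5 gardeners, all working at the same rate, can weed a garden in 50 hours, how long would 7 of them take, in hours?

Total work is 5·50 = 250 gardener-hours.
With 7 gardeners: 250/7 hours.

250/7 hours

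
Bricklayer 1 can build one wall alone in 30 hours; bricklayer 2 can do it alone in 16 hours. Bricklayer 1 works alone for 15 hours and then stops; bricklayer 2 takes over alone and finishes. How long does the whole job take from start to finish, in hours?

In 15 hours bricklayer 1 does 15/30 = 1/2 of the job, leaving 1/2.
Bricklayer 2 works at 1/16 per hour, so finishing takes 1/2 ÷ 1/16 = 8 hours.
Total time = 15 + 8 = 23 hours.

23 hours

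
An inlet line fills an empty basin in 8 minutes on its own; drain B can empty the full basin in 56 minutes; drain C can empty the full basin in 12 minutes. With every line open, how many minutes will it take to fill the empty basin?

Net rate = 1/8 − 1/56 − 1/12 = (21 − 3 − 14)/168 = 4/168 = 1/42 per minute.
Filling time = 1 ÷ (1/42) = 42 minutes.

42 minutes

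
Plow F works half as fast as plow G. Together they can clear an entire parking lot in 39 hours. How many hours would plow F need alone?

Let plow G's rate be r; then plow F's rate is (1/2)r, so together (1/2 + 1)r = (3/2)r = 1/39.
Thus r = 2/117 per hour.
Plow G alone: 117/2 hours; plow F alone: 117 hours.

117 hours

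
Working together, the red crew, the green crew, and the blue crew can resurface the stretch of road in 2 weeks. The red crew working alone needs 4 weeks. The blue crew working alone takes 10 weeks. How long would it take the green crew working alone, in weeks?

Combined rate is 1/2 per week.
Known contribution: 1/4 + 1/10 = (5 + 2)/20 = 7/20 per week.
So the green crew's rate is 1/2 − 7/20 = 3/20, meaning 20/3 weeks alone.

20/3 weeks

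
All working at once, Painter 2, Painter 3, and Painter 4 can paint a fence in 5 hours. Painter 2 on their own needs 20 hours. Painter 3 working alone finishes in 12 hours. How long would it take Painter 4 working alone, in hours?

15 hours

Combined rate is 1/5 per hour.
Known contribution: 1/20 + 1/12 = (3 + 5)/60 = 8/60 = 2/15 per hour.
So Painter 4's rate is 1/5 − 2/15 = 1/15, meaning 15 hours alone.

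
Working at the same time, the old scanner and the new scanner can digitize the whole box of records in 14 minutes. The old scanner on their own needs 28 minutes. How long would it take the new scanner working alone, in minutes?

28 minutes

Combined rate is 1/14 per minute.
Known contribution: 1/28 per minute.
So the new scanner's rate is 1/14 − 1/28 = 1/28, meaning 28 minutes alone.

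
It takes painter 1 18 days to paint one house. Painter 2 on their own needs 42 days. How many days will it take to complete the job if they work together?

63/5 days

With two workers the combined time is the product over the sum: 18·42/(18+42) = 756/60 = 63/5 days.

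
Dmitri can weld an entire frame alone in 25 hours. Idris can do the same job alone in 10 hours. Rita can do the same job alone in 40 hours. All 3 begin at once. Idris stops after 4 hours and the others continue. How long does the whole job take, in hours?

In the first 4 hours the combined rate is 33/200, so 33/50 of the job is done, leaving 17/50.
After Idris leaves the rate is 13/200 per hour; the remaining 17/50 takes 68/13 hours.
Total = 4 + 68/13 = 120/13 hours.

120/13 hours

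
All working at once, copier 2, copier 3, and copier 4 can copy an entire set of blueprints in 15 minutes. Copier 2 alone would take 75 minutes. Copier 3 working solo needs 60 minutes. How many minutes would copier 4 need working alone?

300/11 minutes

Combined rate is 1/15 per minute.
Known contribution: 1/75 + 1/60 = (4 + 5)/300 = 9/300 = 3/100 per minute.
So copier 4's rate is 1/15 − 3/100 = 11/300, meaning 300/11 minutes alone.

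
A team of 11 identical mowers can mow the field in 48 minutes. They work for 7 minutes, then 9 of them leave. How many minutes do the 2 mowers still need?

One mower does 1/528 of the job per minute.
After 7 minutes with 11 mowers, 7/48 is done (41/48 left).
With 2 mowers the rate is 2/528 = 1/264, so the rest takes 41/48 ÷ 1/264 = 451/2 minutes.

451/2 minutes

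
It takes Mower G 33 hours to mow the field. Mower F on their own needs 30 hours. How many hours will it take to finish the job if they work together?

110/7 hours

With two workers the combined time is the product over the sum: 33·30/(33+30) = 990/63 = 110/7 hours.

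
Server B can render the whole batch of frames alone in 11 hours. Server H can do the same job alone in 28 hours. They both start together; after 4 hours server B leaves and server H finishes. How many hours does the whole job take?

196/11 hours

In the first 4 hours the combined rate is 39/308, so 39/77 of the job is done, leaving 38/77.
After server B leaves the rate is 1/28 per hour; the remaining 38/77 takes 152/11 hours.
Total = 4 + 152/11 = 196/11 hours.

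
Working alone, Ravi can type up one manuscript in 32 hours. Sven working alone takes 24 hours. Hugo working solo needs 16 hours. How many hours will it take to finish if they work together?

96/13 hours

Combined rate: 1/32 + 1/24 + 1/16 = (3 + 4 + 6)/96 = 13/96 per hour.
Time = 1 ÷ (13/96) = 96/13 hours.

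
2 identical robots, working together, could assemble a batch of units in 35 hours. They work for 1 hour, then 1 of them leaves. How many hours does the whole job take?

69 hours

One robot does 1/70 of the job per hour.
After 1 hour with 2 robots, 1/35 is done (34/35 left).
With 1 robot the rate is 1/70, so the rest takes 34/35 ÷ 1/70 = 68 hours.
Total = 1 + 68 = 69 hours.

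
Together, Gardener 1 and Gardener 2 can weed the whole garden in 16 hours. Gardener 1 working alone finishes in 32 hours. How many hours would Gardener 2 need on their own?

32 hours

Combined rate is 1/16 per hour.
Known contribution: 1/32 per hour.
So Gardener 2's rate is 1/16 − 1/32 = 1/32, meaning 32 hours alone.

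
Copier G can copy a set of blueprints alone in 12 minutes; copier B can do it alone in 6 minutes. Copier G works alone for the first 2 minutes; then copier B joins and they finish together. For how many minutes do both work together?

In 2 minutes copier G does 2/12 = 1/6 of the job, leaving 5/6.
Copier G and copier B together work at 1/4 per minute, so finishing takes 5/6 ÷ 1/4 = 10/3 minutes.

10/3 minutes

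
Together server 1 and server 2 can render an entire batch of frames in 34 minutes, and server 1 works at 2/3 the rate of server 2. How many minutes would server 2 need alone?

Let server 2's rate be r; then server 1's rate is (2/3)r, so together (2/3 + 1)r = (5/3)r = 1/34.
Thus r = 3/170 per minute.
Server 2 alone: 170/3 minutes; server 1 alone: 85 minutes.

170/3 minutes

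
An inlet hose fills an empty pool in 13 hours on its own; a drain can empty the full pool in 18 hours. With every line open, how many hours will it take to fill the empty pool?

234/5 hours

Net rate = 1/13 − 1/18 = (18 − 13)/234 = 5/234 per hour.
Filling time = 1 ÷ (5/234) = 234/5 hours.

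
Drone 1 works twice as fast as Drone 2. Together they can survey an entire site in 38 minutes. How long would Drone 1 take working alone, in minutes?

57 minutes

Let Drone 2's rate be r; then Drone 1's rate is 2r, so together (2 + 1)r = 3r = 1/38.
Thus r = 1/114 per minute.
Drone 2 alone: 114 minutes; Drone 1 alone: 57 minutes.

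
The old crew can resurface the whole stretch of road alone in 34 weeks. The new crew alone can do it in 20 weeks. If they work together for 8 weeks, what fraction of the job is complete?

54/85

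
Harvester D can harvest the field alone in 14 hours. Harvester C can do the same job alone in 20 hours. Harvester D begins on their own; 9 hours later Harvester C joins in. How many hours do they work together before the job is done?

In the first 9 hours Harvester D alone does 9/14 of the job, leaving 5/14.
Once everyone is working, combined rate: 1/14 + 1/20 = (10 + 7)/140 = 17/140 per hour.
Remaining 5/14 at 17/140 per hour takes 50/17 hours.

50/17 hours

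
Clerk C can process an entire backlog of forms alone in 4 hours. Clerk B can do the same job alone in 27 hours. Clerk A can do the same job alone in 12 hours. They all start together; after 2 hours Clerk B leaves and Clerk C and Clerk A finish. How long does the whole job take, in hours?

25/9 hours

In the first 2 hours the combined rate is 10/27, so 20/27 of the job is done, leaving 7/27.
After Clerk B leaves the rate is 1/3 per hour; the remaining 7/27 takes 7/9 hours.
Total = 2 + 7/9 = 25/9 hours.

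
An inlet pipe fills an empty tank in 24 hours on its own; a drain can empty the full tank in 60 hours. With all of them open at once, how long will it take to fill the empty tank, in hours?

40 hours

Net rate = 1/24 − 1/60 = (5 − 2)/120 = 3/120 = 1/40 per hour.
Filling time = 1 ÷ (1/40) = 40 hours.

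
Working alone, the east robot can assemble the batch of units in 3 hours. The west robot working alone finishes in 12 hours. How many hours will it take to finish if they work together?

12/5 hours

With two workers the combined time is the product over the sum: 3·12/(3+12) = 36/15 = 12/5 hours.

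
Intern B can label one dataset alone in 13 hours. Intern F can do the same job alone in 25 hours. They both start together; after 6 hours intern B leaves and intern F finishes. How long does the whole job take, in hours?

In the first 6 hours the combined rate is 38/325, so 228/325 of the job is done, leaving 97/325.
After intern B leaves the rate is 1/25 per hour; the remaining 97/325 takes 97/13 hours.
Total = 6 + 97/13 = 175/13 hours.

175/13 hours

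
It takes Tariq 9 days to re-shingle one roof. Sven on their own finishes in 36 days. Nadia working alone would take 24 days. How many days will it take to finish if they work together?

Combined rate: 1/9 + 1/36 + 1/24 = (8 + 2 + 3)/72 = 13/72 per day.
Time = 1 ÷ (13/72) = 72/13 days.

72/13 days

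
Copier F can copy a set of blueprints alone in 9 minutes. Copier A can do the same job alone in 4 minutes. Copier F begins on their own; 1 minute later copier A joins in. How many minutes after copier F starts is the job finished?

In the first 1 minute copier F alone does 1/9 of the job, leaving 8/9.
Once everyone is working, combined rate: 1/9 + 1/4 = (4 + 9)/36 = 13/36 per minute.
Remaining 8/9 at 13/36 per minute takes 32/13 minutes.
Total from the start = 1 + 32/13 = 45/13 minutes.

45/13 minutes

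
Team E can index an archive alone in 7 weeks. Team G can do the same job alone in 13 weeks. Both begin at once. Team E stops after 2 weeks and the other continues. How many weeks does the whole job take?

65/7 weeks

In the first 2 weeks the combined rate is 20/91, so 40/91 of the job is done, leaving 51/91.
After Team E leaves the rate is 1/13 per week; the remaining 51/91 takes 51/7 weeks.
Total = 2 + 51/7 = 65/7 weeks.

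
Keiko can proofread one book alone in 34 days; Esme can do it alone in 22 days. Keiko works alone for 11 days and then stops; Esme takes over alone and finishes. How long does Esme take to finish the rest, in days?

In 11 days Keiko does 11/34 of the job, leaving 23/34.
Esme works at 1/22 per day, so finishing takes 23/34 ÷ 1/22 = 253/17 days.

253/17 days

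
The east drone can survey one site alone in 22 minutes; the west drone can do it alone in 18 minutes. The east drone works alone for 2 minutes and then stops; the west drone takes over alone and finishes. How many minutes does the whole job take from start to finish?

In 2 minutes the east drone does 2/22 = 1/11 of the job, leaving 10/11.
The west drone works at 1/18 per minute, so finishing takes 10/11 ÷ 1/18 = 180/11 minutes.
Total time = 2 + 180/11 = 202/11 minutes.

202/11 minutes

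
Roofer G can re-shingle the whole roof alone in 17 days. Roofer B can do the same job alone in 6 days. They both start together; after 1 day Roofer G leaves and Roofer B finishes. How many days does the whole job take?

96/17 days

In the first 1 day the combined rate is 23/102, so 23/102 of the job is done, leaving 79/102.
After Roofer G leaves the rate is 1/6 per day; the remaining 79/102 takes 79/17 days.
Total = 1 + 79/17 = 96/17 days.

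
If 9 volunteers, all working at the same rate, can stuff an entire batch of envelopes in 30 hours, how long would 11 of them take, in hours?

270/11 hours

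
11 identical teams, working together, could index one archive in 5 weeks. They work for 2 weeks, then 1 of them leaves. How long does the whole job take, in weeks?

One team does 1/55 of the job per week.
After 2 weeks with 11 teams, 2/5 is done (3/5 left).
With 10 teams the rate is 10/55 = 2/11, so the rest takes 3/5 ÷ 2/11 = 33/10 weeks.
Total = 2 + 33/10 = 53/10 weeks.

53/10 weeks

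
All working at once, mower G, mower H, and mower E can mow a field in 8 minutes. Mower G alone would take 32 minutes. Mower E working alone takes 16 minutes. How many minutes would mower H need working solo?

Combined rate is 1/8 per minute.
Known contribution: 1/32 + 1/16 = (1 + 2)/32 = 3/32 per minute.
So mower H's rate is 1/8 − 3/32 = 1/32, meaning 32 minutes alone.

32 minutes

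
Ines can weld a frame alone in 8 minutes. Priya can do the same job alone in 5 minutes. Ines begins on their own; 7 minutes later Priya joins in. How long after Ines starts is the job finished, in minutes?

96/13 minutes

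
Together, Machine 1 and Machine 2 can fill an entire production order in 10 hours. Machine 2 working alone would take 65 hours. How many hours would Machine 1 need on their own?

130/11 hours

Combined rate is 1/10 per hour.
Known contribution: 1/65 per hour.
So Machine 1's rate is 1/10 − 1/65 = 11/130, meaning 130/11 hours alone.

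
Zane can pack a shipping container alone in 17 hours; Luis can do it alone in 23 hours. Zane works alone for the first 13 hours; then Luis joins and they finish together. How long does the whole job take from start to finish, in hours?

In 13 hours Zane does 13/17 of the job, leaving 4/17.
Zane and Luis together work at 40/391 per hour, so finishing takes 4/17 ÷ 40/391 = 23/10 hours.
Total time = 13 + 23/10 = 153/10 hours.

153/10 hours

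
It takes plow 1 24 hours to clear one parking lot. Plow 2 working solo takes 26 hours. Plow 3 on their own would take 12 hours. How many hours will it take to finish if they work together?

104/17 hours

Combined rate: 1/24 + 1/26 + 1/12 = (13 + 12 + 26)/312 = 51/312 = 17/104 per hour.
Time = 1 ÷ (17/104) = 104/17 hours.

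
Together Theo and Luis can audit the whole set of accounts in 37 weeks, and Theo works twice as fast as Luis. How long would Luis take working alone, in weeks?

Let Luis's rate be r; then Theo's rate is 2r, so together (2 + 1)r = 3r = 1/37.
Thus r = 1/111 per week.
Luis alone: 111 weeks; Theo alone: 111/2 weeks.

111 weeks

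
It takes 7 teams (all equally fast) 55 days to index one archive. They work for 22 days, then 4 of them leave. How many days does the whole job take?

One team does 1/385 of the job per day.
After 22 days with 7 teams, 2/5 is done (3/5 left).
With 3 teams the rate is 3/385, so the rest takes 3/5 ÷ 3/385 = 77 days.
Total = 22 + 77 = 99 days.

99 days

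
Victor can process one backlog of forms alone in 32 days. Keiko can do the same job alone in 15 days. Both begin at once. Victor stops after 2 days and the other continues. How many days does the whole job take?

In the first 2 days the combined rate is 47/480, so 47/240 of the job is done, leaving 193/240.
After Victor leaves the rate is 1/15 per day; the remaining 193/240 takes 193/16 days.
Total = 2 + 193/16 = 225/16 days.

225/16 days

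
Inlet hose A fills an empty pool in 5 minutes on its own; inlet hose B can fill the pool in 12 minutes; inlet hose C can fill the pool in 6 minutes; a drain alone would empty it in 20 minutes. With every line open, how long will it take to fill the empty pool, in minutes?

5/2 minutes

Net rate = 1/5 + 1/12 + 1/6 − 1/20 = (12 + 5 + 10 − 3)/60 = 24/60 = 2/5 per minute.
Filling time = 1 ÷ (2/5) = 5/2 minutes.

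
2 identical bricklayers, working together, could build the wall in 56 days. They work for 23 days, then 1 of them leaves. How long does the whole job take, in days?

One bricklayer does 1/112 of the job per day.
After 23 days with 2 bricklayers, 23/56 is done (33/56 left).
With 1 bricklayer the rate is 1/112, so the rest takes 33/56 ÷ 1/112 = 66 days.
Total = 23 + 66 = 89 days.

89 days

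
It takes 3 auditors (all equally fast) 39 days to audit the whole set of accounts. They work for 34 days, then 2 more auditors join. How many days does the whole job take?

One auditor does 1/117 of the job per day.
After 34 days with 3 auditors, 34/39 is done (5/39 left).
With 5 auditors the rate is 5/117, so the rest takes 5/39 ÷ 5/117 = 3 days.
Total = 34 + 3 = 37 days.

37 days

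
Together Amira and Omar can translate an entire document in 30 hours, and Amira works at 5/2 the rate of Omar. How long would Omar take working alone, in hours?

105 hours

Let Omar's rate be r; then Amira's rate is (5/2)r, so together (5/2 + 1)r = (7/2)r = 1/30.
Thus r = 1/105 per hour.
Omar alone: 105 hours; Amira alone: 42 hours.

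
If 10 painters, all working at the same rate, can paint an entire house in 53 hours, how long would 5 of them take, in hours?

106 hours

Total work is 10·53 = 530 painter-hours.
With 5 painters: 530/5 = 106 hours.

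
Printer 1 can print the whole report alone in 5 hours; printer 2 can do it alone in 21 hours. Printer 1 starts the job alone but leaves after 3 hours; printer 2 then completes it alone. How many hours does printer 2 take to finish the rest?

In 3 hours printer 1 does 3/5 of the job, leaving 2/5.
Printer 2 works at 1/21 per hour, so finishing takes 2/5 ÷ 1/21 = 42/5 hours.

42/5 hours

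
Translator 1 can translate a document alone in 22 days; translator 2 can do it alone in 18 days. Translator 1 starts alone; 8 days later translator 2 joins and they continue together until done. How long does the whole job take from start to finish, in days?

In 8 days translator 1 does 8/22 = 4/11 of the job, leaving 7/11.
Translator 1 and translator 2 together work at 10/99 per day, so finishing takes 7/11 ÷ 10/99 = 63/10 days.
Total time = 8 + 63/10 = 143/10 days.

143/10 days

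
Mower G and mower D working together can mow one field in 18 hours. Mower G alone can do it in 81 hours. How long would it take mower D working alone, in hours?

Combined rate is 1/18 per hour.
Known contribution: 1/81 per hour.
So mower D's rate is 1/18 − 1/81 = 7/162, meaning 162/7 hours alone.

162/7 hours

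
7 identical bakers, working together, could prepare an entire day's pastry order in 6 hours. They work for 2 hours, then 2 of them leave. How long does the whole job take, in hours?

38/5 hours

One baker does 1/42 of the job per hour.
After 2 hours with 7 bakers, 1/3 is done (2/3 left).
With 5 bakers the rate is 5/42, so the rest takes 2/3 ÷ 5/42 = 28/5 hours.
Total = 2 + 28/5 = 38/5 hours.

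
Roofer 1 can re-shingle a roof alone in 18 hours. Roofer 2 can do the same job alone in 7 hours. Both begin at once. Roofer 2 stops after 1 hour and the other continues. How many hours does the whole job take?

108/7 hours

In the first 1 hour the combined rate is 25/126, so 25/126 of the job is done, leaving 101/126.
After Roofer 2 leaves the rate is 1/18 per hour; the remaining 101/126 takes 101/7 hours.
Total = 1 + 101/7 = 108/7 hours.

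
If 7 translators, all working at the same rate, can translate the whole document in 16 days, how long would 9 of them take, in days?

Total work is 7·16 = 112 translator-days.
With 9 translators: 112/9 days.

112/9 days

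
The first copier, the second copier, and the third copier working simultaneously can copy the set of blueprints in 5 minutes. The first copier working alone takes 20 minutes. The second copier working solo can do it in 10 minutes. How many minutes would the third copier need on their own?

20 minutes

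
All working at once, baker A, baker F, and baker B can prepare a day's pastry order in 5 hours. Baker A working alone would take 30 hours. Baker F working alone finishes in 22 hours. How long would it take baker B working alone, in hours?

Combined rate is 1/5 per hour.
Known contribution: 1/30 + 1/22 = (11 + 15)/330 = 26/330 = 13/165 per hour.
So baker B's rate is 1/5 − 13/165 = 4/33, meaning 33/4 hours alone.

33/4 hours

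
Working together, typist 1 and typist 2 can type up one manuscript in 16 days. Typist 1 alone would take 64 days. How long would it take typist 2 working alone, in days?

Combined rate is 1/16 per day.
Known contribution: 1/64 per day.
So typist 2's rate is 1/16 − 1/64 = 3/64, meaning 64/3 days alone.

64/3 days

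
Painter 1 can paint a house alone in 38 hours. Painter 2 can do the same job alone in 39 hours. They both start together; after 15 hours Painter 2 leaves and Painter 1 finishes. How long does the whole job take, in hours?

304/13 hours

In the first 15 hours the combined rate is 77/1482, so 385/494 of the job is done, leaving 109/494.
After Painter 2 leaves the rate is 1/38 per hour; the remaining 109/494 takes 109/13 hours.
Total = 15 + 109/13 = 304/13 hours.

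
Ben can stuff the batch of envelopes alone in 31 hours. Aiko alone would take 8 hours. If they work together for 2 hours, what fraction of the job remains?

85/124

Combined rate: 1/31 + 1/8 = (8 + 31)/248 = 39/248 per hour.
In 2 hours they complete 2·39/248 = 39/124 of the job.
So 85/124 remains.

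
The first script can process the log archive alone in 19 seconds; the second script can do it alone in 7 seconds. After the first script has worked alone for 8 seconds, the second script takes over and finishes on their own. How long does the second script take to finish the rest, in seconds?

77/19 seconds

In 8 seconds the first script does 8/19 of the job, leaving 11/19.
The second script works at 1/7 per second, so finishing takes 11/19 ÷ 1/7 = 77/19 seconds.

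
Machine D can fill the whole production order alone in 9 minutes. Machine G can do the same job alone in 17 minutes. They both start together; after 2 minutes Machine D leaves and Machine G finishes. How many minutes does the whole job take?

In the first 2 minutes the combined rate is 26/153, so 52/153 of the job is done, leaving 101/153.
After Machine D leaves the rate is 1/17 per minute; the remaining 101/153 takes 101/9 minutes.
Total = 2 + 101/9 = 119/9 minutes.

119/9 minutes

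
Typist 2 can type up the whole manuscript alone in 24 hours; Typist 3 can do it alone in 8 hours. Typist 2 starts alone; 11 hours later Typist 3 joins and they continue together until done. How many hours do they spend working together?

13/4 hours

In 11 hours Typist 2 does 11/24 of the job, leaving 13/24.
Typist 2 and Typist 3 together work at 1/6 per hour, so finishing takes 13/24 ÷ 1/6 = 13/4 hours.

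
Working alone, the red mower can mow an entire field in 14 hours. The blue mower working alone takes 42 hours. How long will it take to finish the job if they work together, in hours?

Combined rate: 1/14 + 1/42 = (3 + 1)/42 = 4/42 = 2/21 per hour.
Time = 1 ÷ (2/21) = 21/2 hours.

21/2 hours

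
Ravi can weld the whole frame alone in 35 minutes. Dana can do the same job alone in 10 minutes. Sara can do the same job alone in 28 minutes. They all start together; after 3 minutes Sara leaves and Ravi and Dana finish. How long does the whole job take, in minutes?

125/18 minutes

In the first 3 minutes the combined rate is 23/140, so 69/140 of the job is done, leaving 71/140.
After Sara leaves the rate is 9/70 per minute; the remaining 71/140 takes 71/18 minutes.
Total = 3 + 71/18 = 125/18 minutes.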